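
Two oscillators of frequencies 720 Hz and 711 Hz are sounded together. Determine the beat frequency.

f_beat = |f₁ − f₂|.
|720 − 711| = 9 Hz.

9 Hz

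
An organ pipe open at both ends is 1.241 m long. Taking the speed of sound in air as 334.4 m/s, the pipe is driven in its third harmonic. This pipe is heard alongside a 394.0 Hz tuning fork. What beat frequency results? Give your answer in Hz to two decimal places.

10.19 Hz

Open pipe: f_n = n·v/(2L) = 3·334.4/(2·1.241) = 404.1902 Hz.
f_beat = |404.1902 − 394.0| = 10.19 Hz.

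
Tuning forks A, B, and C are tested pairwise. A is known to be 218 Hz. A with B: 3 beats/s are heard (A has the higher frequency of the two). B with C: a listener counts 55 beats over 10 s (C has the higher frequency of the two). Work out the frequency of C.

B is below A, so f_B = 218 − 3 = 215 Hz.
B–C: Beat frequency = 55/10 = 5.5 Hz.
C is above B, so f_C = 215 + 5.5 = 220.5 Hz.

220.5 Hz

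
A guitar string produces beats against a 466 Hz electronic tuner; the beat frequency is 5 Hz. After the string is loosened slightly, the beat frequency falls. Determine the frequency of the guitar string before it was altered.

|f − 466| = 5, so the guitar string was at either 461 Hz or 471 Hz.
Reducing tension lowers a string's frequency; the adjustment lowers the guitar string's frequency.
The beat rate fell, so the adjustment moved the guitar string toward 466 Hz — it must have started above the reference.

471 Hz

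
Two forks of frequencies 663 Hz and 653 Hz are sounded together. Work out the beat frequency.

Beats arise from superposition of two nearby frequencies; the beat rate is |f₁ − f₂|.
|663 − 653| = 10 Hz.

10 Hz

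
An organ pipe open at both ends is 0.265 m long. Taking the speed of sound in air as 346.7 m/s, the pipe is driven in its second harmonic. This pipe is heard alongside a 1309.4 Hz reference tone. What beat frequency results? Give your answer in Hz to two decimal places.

1.10 Hz

Open pipe: f_n = n·v/(2L) = 2·346.7/(2·0.265) = 1308.3019 Hz.
f_beat = |1308.3019 − 1309.4| = 1.10 Hz.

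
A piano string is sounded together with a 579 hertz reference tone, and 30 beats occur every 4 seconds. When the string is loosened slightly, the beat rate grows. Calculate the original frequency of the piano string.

571.5 Hz

Beat frequency = 30/4 = 7.5 Hz.
|f − 579| = 7.5, so the piano string was at either 571.5 Hz or 586.5 Hz.
Reducing tension lowers a string's frequency; the adjustment lowers the piano string's frequency.
The beat rate rose, so the adjustment moved the piano string further from 579 Hz — it was already below the reference.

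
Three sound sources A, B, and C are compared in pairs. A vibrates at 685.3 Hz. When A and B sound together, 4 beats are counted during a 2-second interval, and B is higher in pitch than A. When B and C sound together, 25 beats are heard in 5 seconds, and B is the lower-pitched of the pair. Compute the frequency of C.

A–B: Beat frequency = 4/2 = 2 Hz.
B is above A, so f_B = 685.3 + 2 = 687.3 Hz.
B–C: Beat frequency = 25/5 = 5 Hz.
C is above B, so f_C = 687.3 + 5 = 692.3 Hz.

692.3 Hz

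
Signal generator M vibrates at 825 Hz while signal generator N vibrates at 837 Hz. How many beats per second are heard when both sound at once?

12 Hz

Beats arise from superposition of two nearby frequencies; the beat rate is |f₁ − f₂|.
|825 − 837| = 12 Hz.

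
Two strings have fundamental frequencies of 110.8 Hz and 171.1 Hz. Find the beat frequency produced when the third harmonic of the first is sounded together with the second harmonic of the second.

Third harmonic of the first: 3·110.8 = 332.4 Hz.
Second harmonic of the second: 2·171.1 = 342.2 Hz.
f_beat = |332.4 − 342.2| = 9.8 Hz.

9.8 Hz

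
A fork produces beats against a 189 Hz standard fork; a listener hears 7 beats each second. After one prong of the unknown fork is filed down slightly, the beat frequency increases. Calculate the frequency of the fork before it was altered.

|f − 189| = 7, so the fork was at either 182 Hz or 196 Hz.
Filing a prong removes mass and raises the fork's frequency; the adjustment raises the fork's frequency.
The beat rate rose, so the adjustment moved the fork further from 189 Hz — it was already above the reference.

196 Hz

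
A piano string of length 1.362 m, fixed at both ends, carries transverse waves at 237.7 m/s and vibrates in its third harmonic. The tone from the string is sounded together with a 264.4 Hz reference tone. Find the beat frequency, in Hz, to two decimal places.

For a string fixed at both ends, f_n = n·v/(2L) = 3·237.7/(2·1.362) = 261.7841 Hz.
f_beat = |261.7841 − 264.4| = 2.62 Hz.

2.62 Hz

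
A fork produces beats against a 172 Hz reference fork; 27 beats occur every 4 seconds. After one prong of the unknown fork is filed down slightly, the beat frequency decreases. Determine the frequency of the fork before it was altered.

165.25 Hz

Beat frequency = 27/4 = 6.75 Hz.
|f − 172| = 6.75, so the fork was at either 165.25 Hz or 178.75 Hz.
Filing a prong removes mass and raises the fork's frequency; the adjustment raises the fork's frequency.
The beat rate fell, so the adjustment moved the fork toward 172 Hz — it must have started below the reference.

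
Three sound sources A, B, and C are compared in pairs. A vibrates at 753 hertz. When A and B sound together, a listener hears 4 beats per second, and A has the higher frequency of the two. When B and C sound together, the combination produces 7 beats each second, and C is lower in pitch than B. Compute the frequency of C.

742 Hz

B is below A, so f_B = 753 − 4 = 749 Hz.
C is below B, so f_C = 749 − 7 = 742 Hz.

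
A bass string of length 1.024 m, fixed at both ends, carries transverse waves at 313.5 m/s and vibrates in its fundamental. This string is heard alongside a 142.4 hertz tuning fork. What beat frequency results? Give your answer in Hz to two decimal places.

10.68 Hz

For a string fixed at both ends, f_n = n·v/(2L) = 1·313.5/(2·1.024) = 153.0762 Hz.
f_beat = |153.0762 − 142.4| = 10.68 Hz.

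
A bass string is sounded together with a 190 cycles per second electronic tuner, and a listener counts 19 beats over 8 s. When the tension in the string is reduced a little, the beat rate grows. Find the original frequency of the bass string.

Beat frequency = 19/8 = 2.375 Hz.
|f − 190| = 2.375, so the bass string was at either 187.625 Hz or 192.375 Hz.
Lower tension means lower frequency; the adjustment lowers the bass string's frequency.
The beat rate rose, so the adjustment moved the bass string further from 190 Hz — it was already below the reference.

187.625 Hz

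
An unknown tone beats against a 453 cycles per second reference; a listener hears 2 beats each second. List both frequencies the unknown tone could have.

|f − 453| = 2, so f = 453 ± 2.

451 Hz or 455 Hz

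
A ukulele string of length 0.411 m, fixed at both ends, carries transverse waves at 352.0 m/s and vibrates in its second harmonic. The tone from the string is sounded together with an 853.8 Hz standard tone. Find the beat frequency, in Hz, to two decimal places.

For a string fixed at both ends, f_n = n·v/(2L) = 2·352.0/(2·0.411) = 856.4477 Hz.
f_beat = |856.4477 − 853.8| = 2.65 Hz.

2.65 Hz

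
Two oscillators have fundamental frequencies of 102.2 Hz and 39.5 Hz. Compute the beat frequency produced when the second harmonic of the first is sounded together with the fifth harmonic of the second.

6.9 Hz

Second harmonic of the first: 2·102.2 = 204.4 Hz.
Fifth harmonic of the second: 5·39.5 = 197.5 Hz.
f_beat = |204.4 − 197.5| = 6.9 Hz.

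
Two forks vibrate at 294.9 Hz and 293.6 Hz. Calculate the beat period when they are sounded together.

0.769 s

f_beat = |294.9 − 293.6| = 1.3 Hz.
Beat period T = 1 / f_beat = 1 / 1.3 s.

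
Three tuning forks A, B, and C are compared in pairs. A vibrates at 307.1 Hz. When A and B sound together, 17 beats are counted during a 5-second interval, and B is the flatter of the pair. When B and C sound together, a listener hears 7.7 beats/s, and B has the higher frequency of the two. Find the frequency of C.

A–B: Beat frequency = 17/5 = 3.4 Hz.
B is below A, so f_B = 307.1 − 3.4 = 303.7 Hz.
C is below B, so f_C = 303.7 − 7.7 = 296 Hz.

296 Hz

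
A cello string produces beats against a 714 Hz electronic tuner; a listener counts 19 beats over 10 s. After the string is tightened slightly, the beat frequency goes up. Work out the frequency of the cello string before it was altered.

715.9 Hz

Beat frequency = 19/10 = 1.9 Hz.
|f − 714| = 1.9, so the cello string was at either 712.1 Hz or 715.9 Hz.
Increasing tension raises a string's frequency; the adjustment raises the cello string's frequency.
The beat rate rose, so the adjustment moved the cello string further from 714 Hz — it was already above the reference.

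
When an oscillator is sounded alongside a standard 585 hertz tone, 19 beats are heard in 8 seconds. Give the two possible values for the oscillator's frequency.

582.625 Hz or 587.375 Hz

Beat frequency = 19/8 = 2.375 Hz.
|f − 585| = 2.375, so f = 585 ± 2.375.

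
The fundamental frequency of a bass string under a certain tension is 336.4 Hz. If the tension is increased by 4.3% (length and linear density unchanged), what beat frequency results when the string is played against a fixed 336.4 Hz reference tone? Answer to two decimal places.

For a string, f ∝ √T, so the new frequency is 336.4·√1.043 = 343.5565 Hz.
f_beat = |343.5565 − 336.4| = 7.16 Hz.

7.16 Hz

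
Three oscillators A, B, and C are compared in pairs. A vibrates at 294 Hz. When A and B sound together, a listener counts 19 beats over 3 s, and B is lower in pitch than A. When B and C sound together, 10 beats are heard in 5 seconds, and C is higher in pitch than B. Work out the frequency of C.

289.6667 Hz

A–B: Beat frequency = 19/3 = 6.3333 Hz.
B is below A, so f_B = 294 − 6.3333 = 287.6667 Hz.
B–C: Beat frequency = 10/5 = 2 Hz.
C is above B, so f_C = 287.6667 + 2 = 289.6667 Hz.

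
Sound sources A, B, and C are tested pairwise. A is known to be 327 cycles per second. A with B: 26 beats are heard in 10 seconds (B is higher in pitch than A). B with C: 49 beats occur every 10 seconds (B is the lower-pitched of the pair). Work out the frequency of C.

A–B: Beat frequency = 26/10 = 2.6 Hz.
B is above A, so f_B = 327 + 2.6 = 329.6 Hz.
B–C: Beat frequency = 49/10 = 4.9 Hz.
C is above B, so f_C = 329.6 + 4.9 = 334.5 Hz.

334.5 Hz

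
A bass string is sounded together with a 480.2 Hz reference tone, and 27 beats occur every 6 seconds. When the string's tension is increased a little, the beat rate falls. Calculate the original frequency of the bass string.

475.7 Hz

Beat frequency = 27/6 = 4.5 Hz.
|f − 480.2| = 4.5, so the bass string was at either 475.7 Hz or 484.7 Hz.
Higher tension means higher frequency; the adjustment raises the bass string's frequency.
The beat rate fell, so the adjustment moved the bass string toward 480.2 Hz — it must have started below the reference.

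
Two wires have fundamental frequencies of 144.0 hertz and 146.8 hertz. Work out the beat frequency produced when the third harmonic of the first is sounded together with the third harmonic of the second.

8.4 Hz

Third harmonic of the first: 3·144.0 = 432.0 Hz.
Third harmonic of the second: 3·146.8 = 440.4 Hz.
f_beat = |432.0 − 440.4| = 8.4 Hz.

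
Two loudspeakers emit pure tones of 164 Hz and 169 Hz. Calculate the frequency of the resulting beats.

5 Hz

f_beat = |f₁ − f₂|.
|164 − 169| = 5 Hz.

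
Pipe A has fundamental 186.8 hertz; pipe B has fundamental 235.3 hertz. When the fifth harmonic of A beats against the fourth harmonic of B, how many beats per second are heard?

Fifth harmonic of the first: 5·186.8 = 934.0 Hz.
Fourth harmonic of the second: 4·235.3 = 941.2 Hz.
f_beat = |934.0 − 941.2| = 7.2 Hz.

7.2 Hz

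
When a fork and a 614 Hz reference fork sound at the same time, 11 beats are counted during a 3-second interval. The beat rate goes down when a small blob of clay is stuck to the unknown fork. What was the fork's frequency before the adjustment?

Beat frequency = 11/3 = 3.6667 Hz.
|f − 614| = 3.6667, so the fork was at either 610.3333 Hz or 617.6667 Hz.
Adding mass to a fork lowers its frequency; the adjustment lowers the fork's frequency.
The beat rate fell, so the adjustment moved the fork toward 614 Hz — it must have started above the reference.

617.6667 Hz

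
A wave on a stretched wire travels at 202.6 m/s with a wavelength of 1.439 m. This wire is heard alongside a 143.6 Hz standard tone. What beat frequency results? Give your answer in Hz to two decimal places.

2.81 Hz

Source frequency f = v/λ = 202.6/1.439 = 140.7922 Hz.
f_beat = |140.7922 − 143.6| = 2.81 Hz.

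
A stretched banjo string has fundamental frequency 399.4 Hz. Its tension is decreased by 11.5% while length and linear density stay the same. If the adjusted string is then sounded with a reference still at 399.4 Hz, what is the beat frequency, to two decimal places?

For a string, f ∝ √T, so the new frequency is 399.4·√0.885 = 375.7333 Hz.
f_beat = |375.7333 − 399.4| = 23.67 Hz.

23.67 Hz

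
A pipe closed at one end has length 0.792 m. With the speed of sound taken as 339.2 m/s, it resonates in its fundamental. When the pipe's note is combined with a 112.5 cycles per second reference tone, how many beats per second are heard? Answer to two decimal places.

5.43 Hz

Closed pipe (odd harmonics): f_n = n·v/(4L) = 1·339.2/(4·0.792) = 107.0707 Hz.
f_beat = |107.0707 − 112.5| = 5.43 Hz.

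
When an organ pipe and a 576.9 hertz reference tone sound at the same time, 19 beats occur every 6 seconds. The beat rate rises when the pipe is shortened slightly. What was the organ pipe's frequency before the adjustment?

580.0667 Hz

Beat frequency = 19/6 = 3.1667 Hz.
|f − 576.9| = 3.1667, so the organ pipe was at either 573.7333 Hz or 580.0667 Hz.
A shorter pipe has a higher fundamental; the adjustment raises the organ pipe's frequency.
The beat rate rose, so the adjustment moved the organ pipe further from 576.9 Hz — it was already above the reference.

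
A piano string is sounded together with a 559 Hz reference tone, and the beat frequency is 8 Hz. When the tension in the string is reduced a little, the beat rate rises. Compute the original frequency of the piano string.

|f − 559| = 8, so the piano string was at either 551 Hz or 567 Hz.
Lower tension means lower frequency; the adjustment lowers the piano string's frequency.
The beat rate rose, so the adjustment moved the piano string further from 559 Hz — it was already below the reference.

551 Hz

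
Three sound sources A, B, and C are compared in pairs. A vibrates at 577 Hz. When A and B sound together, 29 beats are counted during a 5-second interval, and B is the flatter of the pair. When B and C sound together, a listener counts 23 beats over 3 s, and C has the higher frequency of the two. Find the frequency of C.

578.8667 Hz

A–B: Beat frequency = 29/5 = 5.8 Hz.
B is below A, so f_B = 577 − 5.8 = 571.2 Hz.
B–C: Beat frequency = 23/3 = 7.6667 Hz.
C is above B, so f_C = 571.2 + 7.6667 = 578.8667 Hz.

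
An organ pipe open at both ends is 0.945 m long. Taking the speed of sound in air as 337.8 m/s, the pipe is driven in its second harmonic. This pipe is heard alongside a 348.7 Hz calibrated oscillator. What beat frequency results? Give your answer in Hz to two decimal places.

Open pipe: f_n = n·v/(2L) = 2·337.8/(2·0.945) = 357.4603 Hz.
f_beat = |357.4603 − 348.7| = 8.76 Hz.

8.76 Hz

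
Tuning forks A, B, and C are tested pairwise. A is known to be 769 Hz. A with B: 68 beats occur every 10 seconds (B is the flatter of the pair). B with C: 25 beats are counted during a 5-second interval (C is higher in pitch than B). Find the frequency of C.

767.2 Hz

A–B: Beat frequency = 68/10 = 6.8 Hz.
B is below A, so f_B = 769 − 6.8 = 762.2 Hz.
B–C: Beat frequency = 25/5 = 5 Hz.
C is above B, so f_C = 762.2 + 5 = 767.2 Hz.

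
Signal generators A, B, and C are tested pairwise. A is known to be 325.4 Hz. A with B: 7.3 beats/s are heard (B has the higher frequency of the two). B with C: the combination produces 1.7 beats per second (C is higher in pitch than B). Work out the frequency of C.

B is above A, so f_B = 325.4 + 7.3 = 332.7 Hz.
C is above B, so f_C = 332.7 + 1.7 = 334.4 Hz.

334.4 Hz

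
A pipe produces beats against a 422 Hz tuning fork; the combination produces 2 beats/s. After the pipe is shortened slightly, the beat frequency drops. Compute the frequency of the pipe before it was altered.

|f − 422| = 2, so the pipe was at either 420 Hz or 424 Hz.
A shorter pipe has a higher fundamental; the adjustment raises the pipe's frequency.
The beat rate fell, so the adjustment moved the pipe toward 422 Hz — it must have started below the reference.

420 Hz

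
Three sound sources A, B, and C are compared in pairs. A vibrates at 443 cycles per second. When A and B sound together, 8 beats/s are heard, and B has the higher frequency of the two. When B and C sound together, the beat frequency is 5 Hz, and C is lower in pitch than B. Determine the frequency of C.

B is above A, so f_B = 443 + 8 = 451 Hz.
C is below B, so f_C = 451 − 5 = 446 Hz.

446 Hz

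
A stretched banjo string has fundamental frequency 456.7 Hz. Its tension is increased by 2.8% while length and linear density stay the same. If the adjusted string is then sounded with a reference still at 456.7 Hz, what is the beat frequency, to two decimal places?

6.35 Hz

For a string, f ∝ √T, so the new frequency is 456.7·√1.028 = 463.0497 Hz.
f_beat = |463.0497 − 456.7| = 6.35 Hz.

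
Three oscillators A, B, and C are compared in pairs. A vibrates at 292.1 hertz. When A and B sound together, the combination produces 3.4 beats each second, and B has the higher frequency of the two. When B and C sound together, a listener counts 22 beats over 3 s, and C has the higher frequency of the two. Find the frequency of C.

302.8333 Hz

B is above A, so f_B = 292.1 + 3.4 = 295.5 Hz.
B–C: Beat frequency = 22/3 = 7.3333 Hz.
C is above B, so f_C = 295.5 + 7.3333 = 302.8333 Hz.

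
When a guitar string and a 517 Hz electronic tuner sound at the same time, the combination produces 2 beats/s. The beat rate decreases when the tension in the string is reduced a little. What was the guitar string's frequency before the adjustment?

519 Hz

|f − 517| = 2, so the guitar string was at either 515 Hz or 519 Hz.
Lower tension means lower frequency; the adjustment lowers the guitar string's frequency.
The beat rate fell, so the adjustment moved the guitar string toward 517 Hz — it must have started above the reference.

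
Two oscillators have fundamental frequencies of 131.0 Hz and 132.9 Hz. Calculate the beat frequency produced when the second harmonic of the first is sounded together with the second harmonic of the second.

Second harmonic of the first: 2·131.0 = 262.0 Hz.
Second harmonic of the second: 2·132.9 = 265.8 Hz.
f_beat = |262.0 − 265.8| = 3.8 Hz.

3.8 Hz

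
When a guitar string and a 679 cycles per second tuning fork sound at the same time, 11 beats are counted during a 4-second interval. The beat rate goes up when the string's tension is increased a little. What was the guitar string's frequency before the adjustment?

681.75 Hz

Beat frequency = 11/4 = 2.75 Hz.
|f − 679| = 2.75, so the guitar string was at either 676.25 Hz or 681.75 Hz.
Higher tension means higher frequency; the adjustment raises the guitar string's frequency.
The beat rate rose, so the adjustment moved the guitar string further from 679 Hz — it was already above the reference.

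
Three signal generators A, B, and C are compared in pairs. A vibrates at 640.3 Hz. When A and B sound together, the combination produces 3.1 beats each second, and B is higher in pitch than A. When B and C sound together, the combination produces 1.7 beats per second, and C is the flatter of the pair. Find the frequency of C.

B is above A, so f_B = 640.3 + 3.1 = 643.4 Hz.
C is below B, so f_C = 643.4 − 1.7 = 641.7 Hz.

641.7 Hz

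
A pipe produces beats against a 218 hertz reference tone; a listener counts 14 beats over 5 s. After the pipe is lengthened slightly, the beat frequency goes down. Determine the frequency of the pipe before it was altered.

220.8 Hz

Beat frequency = 14/5 = 2.8 Hz.
|f − 218| = 2.8, so the pipe was at either 215.2 Hz or 220.8 Hz.
A longer pipe has a lower fundamental; the adjustment lowers the pipe's frequency.
The beat rate fell, so the adjustment moved the pipe toward 218 Hz — it must have started above the reference.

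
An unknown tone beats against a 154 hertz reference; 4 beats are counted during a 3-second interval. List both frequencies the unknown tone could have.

Beat frequency = 4/3 = 1.3333 Hz.
|f − 154| = 1.3333, so f = 154 ± 1.3333.

152.6667 Hz or 155.3333 Hz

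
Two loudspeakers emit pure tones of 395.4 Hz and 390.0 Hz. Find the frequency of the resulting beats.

Beats arise from superposition of two nearby frequencies; the beat rate is |f₁ − f₂|.
|395.4 − 390.0| = 5.4 Hz.

5.4 Hz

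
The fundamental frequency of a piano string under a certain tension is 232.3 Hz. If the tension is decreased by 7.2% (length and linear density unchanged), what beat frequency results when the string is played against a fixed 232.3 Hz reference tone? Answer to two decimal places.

For a string, f ∝ √T, so the new frequency is 232.3·√0.928 = 223.7810 Hz.
f_beat = |223.7810 − 232.3| = 8.52 Hz.

8.52 Hz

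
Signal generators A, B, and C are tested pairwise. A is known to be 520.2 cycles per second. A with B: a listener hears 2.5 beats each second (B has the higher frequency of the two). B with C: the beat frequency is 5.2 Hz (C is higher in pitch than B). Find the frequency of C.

B is above A, so f_B = 520.2 + 2.5 = 522.7 Hz.
C is above B, so f_C = 522.7 + 5.2 = 527.9 Hz.

527.9 Hz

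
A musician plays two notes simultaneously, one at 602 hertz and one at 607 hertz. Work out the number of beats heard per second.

5 Hz

f_beat = |f₁ − f₂|.
|602 − 607| = 5 Hz.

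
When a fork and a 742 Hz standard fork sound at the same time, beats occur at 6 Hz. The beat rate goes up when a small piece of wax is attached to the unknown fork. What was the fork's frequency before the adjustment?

|f − 742| = 6, so the fork was at either 736 Hz or 748 Hz.
Loading a fork with wax lowers its frequency; the adjustment lowers the fork's frequency.
The beat rate rose, so the adjustment moved the fork further from 742 Hz — it was already below the reference.

736 Hz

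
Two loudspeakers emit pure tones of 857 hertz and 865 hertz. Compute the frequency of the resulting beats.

8 Hz

Beats arise from superposition of two nearby frequencies; the beat rate is |f₁ − f₂|.
|857 − 865| = 8 Hz.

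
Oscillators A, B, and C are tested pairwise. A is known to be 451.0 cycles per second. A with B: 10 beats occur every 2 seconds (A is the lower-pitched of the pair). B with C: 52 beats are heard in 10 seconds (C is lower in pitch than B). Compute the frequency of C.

A–B: Beat frequency = 10/2 = 5 Hz.
B is above A, so f_B = 451.0 + 5 = 456 Hz.
B–C: Beat frequency = 52/10 = 5.2 Hz.
C is below B, so f_C = 456 − 5.2 = 450.8 Hz.

450.8 Hz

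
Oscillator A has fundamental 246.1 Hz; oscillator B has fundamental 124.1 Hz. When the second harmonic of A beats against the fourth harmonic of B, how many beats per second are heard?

4.2 Hz

Second harmonic of the first: 2·246.1 = 492.2 Hz.
Fourth harmonic of the second: 4·124.1 = 496.4 Hz.
f_beat = |492.2 − 496.4| = 4.2 Hz.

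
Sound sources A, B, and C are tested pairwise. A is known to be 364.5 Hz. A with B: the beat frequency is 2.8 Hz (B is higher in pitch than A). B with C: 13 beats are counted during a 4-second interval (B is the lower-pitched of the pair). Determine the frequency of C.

B is above A, so f_B = 364.5 + 2.8 = 367.3 Hz.
B–C: Beat frequency = 13/4 = 3.25 Hz.
C is above B, so f_C = 367.3 + 3.25 = 370.55 Hz.

370.55 Hz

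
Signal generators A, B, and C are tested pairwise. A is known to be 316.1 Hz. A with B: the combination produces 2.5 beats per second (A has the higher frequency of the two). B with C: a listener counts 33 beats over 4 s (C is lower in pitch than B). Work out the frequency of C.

305.35 Hz

B is below A, so f_B = 316.1 − 2.5 = 313.6 Hz.
B–C: Beat frequency = 33/4 = 8.25 Hz.
C is below B, so f_C = 313.6 − 8.25 = 305.35 Hz.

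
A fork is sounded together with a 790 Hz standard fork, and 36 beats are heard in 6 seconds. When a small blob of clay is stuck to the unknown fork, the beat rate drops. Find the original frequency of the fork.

796 Hz

Beat frequency = 36/6 = 6 Hz.
|f − 790| = 6, so the fork was at either 784 Hz or 796 Hz.
Adding mass to a fork lowers its frequency; the adjustment lowers the fork's frequency.
The beat rate fell, so the adjustment moved the fork toward 790 Hz — it must have started above the reference.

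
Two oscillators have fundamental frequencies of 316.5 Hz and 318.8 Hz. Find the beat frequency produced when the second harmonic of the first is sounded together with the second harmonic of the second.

Second harmonic of the first: 2·316.5 = 633.0 Hz.
Second harmonic of the second: 2·318.8 = 637.6 Hz.
f_beat = |633.0 − 637.6| = 4.6 Hz.

4.6 Hz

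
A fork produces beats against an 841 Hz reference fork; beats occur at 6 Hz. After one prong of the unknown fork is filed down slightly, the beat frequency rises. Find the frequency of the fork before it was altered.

|f − 841| = 6, so the fork was at either 835 Hz or 847 Hz.
Filing a prong removes mass and raises the fork's frequency; the adjustment raises the fork's frequency.
The beat rate rose, so the adjustment moved the fork further from 841 Hz — it was already above the reference.

847 Hz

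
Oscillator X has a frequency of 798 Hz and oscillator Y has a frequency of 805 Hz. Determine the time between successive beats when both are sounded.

f_beat = |798 − 805| = 7 Hz.
Beat period T = 1 / f_beat = 1 / 7 s.

0.143 s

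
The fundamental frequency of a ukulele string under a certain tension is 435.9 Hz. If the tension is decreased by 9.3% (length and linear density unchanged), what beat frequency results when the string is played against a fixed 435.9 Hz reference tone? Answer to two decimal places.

20.76 Hz

For a string, f ∝ √T, so the new frequency is 435.9·√0.907 = 415.1361 Hz.
f_beat = |415.1361 − 435.9| = 20.76 Hz.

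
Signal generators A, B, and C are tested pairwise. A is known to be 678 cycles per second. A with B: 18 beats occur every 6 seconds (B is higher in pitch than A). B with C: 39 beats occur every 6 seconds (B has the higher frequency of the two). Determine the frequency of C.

A–B: Beat frequency = 18/6 = 3 Hz.
B is above A, so f_B = 678 + 3 = 681 Hz.
B–C: Beat frequency = 39/6 = 6.5 Hz.
C is below B, so f_C = 681 − 6.5 = 674.5 Hz.

674.5 Hz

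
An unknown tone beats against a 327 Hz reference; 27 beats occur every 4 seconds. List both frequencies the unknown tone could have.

Beat frequency = 27/4 = 6.75 Hz.
|f − 327| = 6.75, so f = 327 ± 6.75.

320.25 Hz or 333.75 Hz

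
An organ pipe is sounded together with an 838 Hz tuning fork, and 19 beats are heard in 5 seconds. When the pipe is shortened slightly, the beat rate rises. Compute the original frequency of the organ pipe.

841.8 Hz

Beat frequency = 19/5 = 3.8 Hz.
|f − 838| = 3.8, so the organ pipe was at either 834.2 Hz or 841.8 Hz.
A shorter pipe has a higher fundamental; the adjustment raises the organ pipe's frequency.
The beat rate rose, so the adjustment moved the organ pipe further from 838 Hz — it was already above the reference.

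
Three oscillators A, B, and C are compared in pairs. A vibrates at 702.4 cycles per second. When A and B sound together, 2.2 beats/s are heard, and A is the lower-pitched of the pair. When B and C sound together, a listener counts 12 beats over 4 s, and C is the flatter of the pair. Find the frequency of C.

701.6 Hz

B is above A, so f_B = 702.4 + 2.2 = 704.6 Hz.
B–C: Beat frequency = 12/4 = 3 Hz.
C is below B, so f_C = 704.6 − 3 = 701.6 Hz.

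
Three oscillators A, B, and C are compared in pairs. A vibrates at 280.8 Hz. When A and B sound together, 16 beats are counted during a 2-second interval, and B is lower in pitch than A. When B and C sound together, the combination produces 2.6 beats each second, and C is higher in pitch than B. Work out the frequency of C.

A–B: Beat frequency = 16/2 = 8 Hz.
B is below A, so f_B = 280.8 − 8 = 272.8 Hz.
C is above B, so f_C = 272.8 + 2.6 = 275.4 Hz.

275.4 Hz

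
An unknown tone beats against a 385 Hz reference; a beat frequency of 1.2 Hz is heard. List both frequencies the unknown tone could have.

383.8 Hz or 386.2 Hz

|f − 385| = 1.2, so f = 385 ± 1.2.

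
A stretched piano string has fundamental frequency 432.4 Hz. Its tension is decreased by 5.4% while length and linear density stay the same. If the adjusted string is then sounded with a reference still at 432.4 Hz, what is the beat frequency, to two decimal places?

11.84 Hz

For a string, f ∝ √T, so the new frequency is 432.4·√0.946 = 420.5632 Hz.
f_beat = |420.5632 − 432.4| = 11.84 Hz.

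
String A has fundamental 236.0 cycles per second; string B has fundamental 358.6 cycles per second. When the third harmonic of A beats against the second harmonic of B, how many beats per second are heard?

Third harmonic of the first: 3·236.0 = 708.0 Hz.
Second harmonic of the second: 2·358.6 = 717.2 Hz.
f_beat = |708.0 − 717.2| = 9.2 Hz.

9.2 Hz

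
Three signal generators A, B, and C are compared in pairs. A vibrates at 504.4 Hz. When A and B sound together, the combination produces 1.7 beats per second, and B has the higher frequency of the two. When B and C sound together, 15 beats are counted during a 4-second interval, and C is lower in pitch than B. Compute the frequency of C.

502.35 Hz

B is above A, so f_B = 504.4 + 1.7 = 506.1 Hz.
B–C: Beat frequency = 15/4 = 3.75 Hz.
C is below B, so f_C = 506.1 − 3.75 = 502.35 Hz.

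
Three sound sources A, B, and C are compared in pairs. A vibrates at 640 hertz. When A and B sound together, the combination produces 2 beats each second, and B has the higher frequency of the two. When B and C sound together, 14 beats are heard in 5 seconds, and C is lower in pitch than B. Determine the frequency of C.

B is above A, so f_B = 640 + 2 = 642 Hz.
B–C: Beat frequency = 14/5 = 2.8 Hz.
C is below B, so f_C = 642 − 2.8 = 639.2 Hz.

639.2 Hz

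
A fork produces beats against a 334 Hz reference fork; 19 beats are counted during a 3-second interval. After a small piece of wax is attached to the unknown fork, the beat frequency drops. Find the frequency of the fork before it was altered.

340.3333 Hz

Beat frequency = 19/3 = 6.3333 Hz.
|f − 334| = 6.3333, so the fork was at either 327.6667 Hz or 340.3333 Hz.
Loading a fork with wax lowers its frequency; the adjustment lowers the fork's frequency.
The beat rate fell, so the adjustment moved the fork toward 334 Hz — it must have started above the reference.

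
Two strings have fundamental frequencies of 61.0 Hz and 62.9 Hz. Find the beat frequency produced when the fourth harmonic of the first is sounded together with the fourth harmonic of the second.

Fourth harmonic of the first: 4·61.0 = 244.0 Hz.
Fourth harmonic of the second: 4·62.9 = 251.6 Hz.
f_beat = |244.0 − 251.6| = 7.6 Hz.

7.6 Hz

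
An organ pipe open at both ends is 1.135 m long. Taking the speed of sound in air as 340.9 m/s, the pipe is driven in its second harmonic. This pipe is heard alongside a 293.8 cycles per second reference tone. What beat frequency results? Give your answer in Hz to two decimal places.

6.55 Hz

Open pipe: f_n = n·v/(2L) = 2·340.9/(2·1.135) = 300.3524 Hz.
f_beat = |300.3524 − 293.8| = 6.55 Hz.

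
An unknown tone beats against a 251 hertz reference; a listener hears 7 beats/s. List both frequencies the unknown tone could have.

244 Hz or 258 Hz

|f − 251| = 7, so f = 251 ± 7.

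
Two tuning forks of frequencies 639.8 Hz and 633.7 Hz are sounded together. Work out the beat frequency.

6.1 Hz

f_beat = |f₁ − f₂|.
|639.8 − 633.7| = 6.1 Hz.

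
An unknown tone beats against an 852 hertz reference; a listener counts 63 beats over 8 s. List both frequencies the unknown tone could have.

Beat frequency = 63/8 = 7.875 Hz.
|f − 852| = 7.875, so f = 852 ± 7.875.

844.125 Hz or 859.875 Hz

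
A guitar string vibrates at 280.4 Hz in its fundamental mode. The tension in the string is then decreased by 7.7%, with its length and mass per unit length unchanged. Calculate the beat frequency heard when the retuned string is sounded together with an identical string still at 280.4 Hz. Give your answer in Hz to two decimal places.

11.01 Hz

For a string, f ∝ √T, so the new frequency is 280.4·√0.923 = 269.3884 Hz.
f_beat = |269.3884 − 280.4| = 11.01 Hz.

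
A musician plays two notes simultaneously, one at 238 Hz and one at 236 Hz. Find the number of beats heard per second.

f_beat = |f₁ − f₂|.
|238 − 236| = 2 Hz.

2 Hz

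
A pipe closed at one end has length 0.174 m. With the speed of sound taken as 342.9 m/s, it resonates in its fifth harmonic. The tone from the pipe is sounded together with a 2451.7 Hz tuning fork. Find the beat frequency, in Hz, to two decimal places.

11.66 Hz

Closed pipe (odd harmonics): f_n = n·v/(4L) = 5·342.9/(4·0.174) = 2463.3621 Hz.
f_beat = |2463.3621 − 2451.7| = 11.66 Hz.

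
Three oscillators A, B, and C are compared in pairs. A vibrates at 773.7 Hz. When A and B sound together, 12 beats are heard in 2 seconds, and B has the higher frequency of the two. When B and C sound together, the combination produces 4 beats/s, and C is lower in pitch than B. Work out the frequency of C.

775.7 Hz

A–B: Beat frequency = 12/2 = 6 Hz.
B is above A, so f_B = 773.7 + 6 = 779.7 Hz.
C is below B, so f_C = 779.7 − 4 = 775.7 Hz.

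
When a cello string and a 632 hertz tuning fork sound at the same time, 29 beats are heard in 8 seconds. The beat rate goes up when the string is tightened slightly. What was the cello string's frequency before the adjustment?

Beat frequency = 29/8 = 3.625 Hz.
|f − 632| = 3.625, so the cello string was at either 628.375 Hz or 635.625 Hz.
Increasing tension raises a string's frequency; the adjustment raises the cello string's frequency.
The beat rate rose, so the adjustment moved the cello string further from 632 Hz — it was already above the reference.

635.625 Hz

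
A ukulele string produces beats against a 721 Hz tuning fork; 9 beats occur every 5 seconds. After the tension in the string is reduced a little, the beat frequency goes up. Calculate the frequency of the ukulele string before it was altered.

Beat frequency = 9/5 = 1.8 Hz.
|f − 721| = 1.8, so the ukulele string was at either 719.2 Hz or 722.8 Hz.
Lower tension means lower frequency; the adjustment lowers the ukulele string's frequency.
The beat rate rose, so the adjustment moved the ukulele string further from 721 Hz — it was already below the reference.

719.2 Hz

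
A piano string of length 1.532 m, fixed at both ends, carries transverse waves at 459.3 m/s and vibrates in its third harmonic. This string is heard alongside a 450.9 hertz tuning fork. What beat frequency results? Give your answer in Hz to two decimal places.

For a string fixed at both ends, f_n = n·v/(2L) = 3·459.3/(2·1.532) = 449.7063 Hz.
f_beat = |449.7063 − 450.9| = 1.19 Hz.

1.19 Hz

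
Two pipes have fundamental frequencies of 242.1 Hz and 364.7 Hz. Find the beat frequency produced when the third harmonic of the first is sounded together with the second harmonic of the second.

Third harmonic of the first: 3·242.1 = 726.3 Hz.
Second harmonic of the second: 2·364.7 = 729.4 Hz.
f_beat = |726.3 − 729.4| = 3.1 Hz.

3.1 Hz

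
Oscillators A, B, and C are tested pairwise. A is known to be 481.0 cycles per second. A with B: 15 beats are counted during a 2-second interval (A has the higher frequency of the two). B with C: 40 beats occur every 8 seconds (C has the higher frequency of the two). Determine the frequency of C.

A–B: Beat frequency = 15/2 = 7.5 Hz.
B is below A, so f_B = 481.0 − 7.5 = 473.5 Hz.
B–C: Beat frequency = 40/8 = 5 Hz.
C is above B, so f_C = 473.5 + 5 = 478.5 Hz.

478.5 Hz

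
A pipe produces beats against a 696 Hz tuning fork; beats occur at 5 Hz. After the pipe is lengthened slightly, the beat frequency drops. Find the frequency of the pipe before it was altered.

701 Hz

|f − 696| = 5, so the pipe was at either 691 Hz or 701 Hz.
A longer pipe has a lower fundamental; the adjustment lowers the pipe's frequency.
The beat rate fell, so the adjustment moved the pipe toward 696 Hz — it must have started above the reference.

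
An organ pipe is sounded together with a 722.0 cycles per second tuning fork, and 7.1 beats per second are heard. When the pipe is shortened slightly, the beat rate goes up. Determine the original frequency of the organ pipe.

|f − 722.0| = 7.1, so the organ pipe was at either 714.9 Hz or 729.1 Hz.
A shorter pipe has a higher fundamental; the adjustment raises the organ pipe's frequency.
The beat rate rose, so the adjustment moved the organ pipe further from 722.0 Hz — it was already above the reference.

729.1 Hz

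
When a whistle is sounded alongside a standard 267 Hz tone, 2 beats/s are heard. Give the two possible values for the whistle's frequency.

|f − 267| = 2, so f = 267 ± 2.

265 Hz or 269 Hz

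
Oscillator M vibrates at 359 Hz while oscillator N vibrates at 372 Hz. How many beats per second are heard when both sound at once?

f_beat = |f₁ − f₂|.
|359 − 372| = 13 Hz.

13 Hz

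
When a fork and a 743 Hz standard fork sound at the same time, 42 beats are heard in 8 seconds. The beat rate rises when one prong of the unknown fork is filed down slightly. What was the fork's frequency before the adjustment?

Beat frequency = 42/8 = 5.25 Hz.
|f − 743| = 5.25, so the fork was at either 737.75 Hz or 748.25 Hz.
Filing a prong removes mass and raises the fork's frequency; the adjustment raises the fork's frequency.
The beat rate rose, so the adjustment moved the fork further from 743 Hz — it was already above the reference.

748.25 Hz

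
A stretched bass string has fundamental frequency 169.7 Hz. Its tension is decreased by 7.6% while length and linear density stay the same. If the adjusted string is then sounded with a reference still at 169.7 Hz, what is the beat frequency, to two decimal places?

6.58 Hz

For a string, f ∝ √T, so the new frequency is 169.7·√0.924 = 163.1240 Hz.
f_beat = |163.1240 − 169.7| = 6.58 Hz.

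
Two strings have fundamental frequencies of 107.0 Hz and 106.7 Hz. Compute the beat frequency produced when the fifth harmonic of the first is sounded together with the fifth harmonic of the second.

Fifth harmonic of the first: 5·107.0 = 535.0 Hz.
Fifth harmonic of the second: 5·106.7 = 533.5 Hz.
f_beat = |535.0 − 533.5| = 1.5 Hz.

1.5 Hz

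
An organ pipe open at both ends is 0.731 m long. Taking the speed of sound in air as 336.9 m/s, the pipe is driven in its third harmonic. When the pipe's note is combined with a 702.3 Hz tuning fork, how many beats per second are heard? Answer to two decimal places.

10.99 Hz

Open pipe: f_n = n·v/(2L) = 3·336.9/(2·0.731) = 691.3133 Hz.
f_beat = |691.3133 − 702.3| = 10.99 Hz.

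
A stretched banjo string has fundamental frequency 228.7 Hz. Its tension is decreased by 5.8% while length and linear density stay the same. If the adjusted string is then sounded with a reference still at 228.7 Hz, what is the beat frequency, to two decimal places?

For a string, f ∝ √T, so the new frequency is 228.7·√0.942 = 221.9686 Hz.
f_beat = |221.9686 − 228.7| = 6.73 Hz.

6.73 Hz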